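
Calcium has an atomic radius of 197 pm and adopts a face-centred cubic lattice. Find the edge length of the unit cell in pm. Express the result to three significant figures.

557 pm

In an FCC lattice, atoms touch along the face diagonal, so √2·a = 4r.
a = 4r/√2 = 4 × 197 / 1.4142 = 557 pm.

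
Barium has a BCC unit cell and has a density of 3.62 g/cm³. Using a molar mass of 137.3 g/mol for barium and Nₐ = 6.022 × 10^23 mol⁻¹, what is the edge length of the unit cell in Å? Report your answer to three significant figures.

5.01 Å

With Z = 2 atoms per BCC cell, a³ = Z·M/(N_A·ρ) = 2 × 137.3 / (6.022 × 10²³ × 3.620 g/cm³) = 1.260 × 10^-22 cm³.
a = (1.260 × 10^-22)^(1/3) = 5.013 × 10^-8 cm = 5.01 Å.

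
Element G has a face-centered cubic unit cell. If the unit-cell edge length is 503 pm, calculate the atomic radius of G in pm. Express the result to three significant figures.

In an FCC lattice, atoms touch along the face diagonal, so √2·a = 4r.
r = √2·a/4 = 1.4142 × 503 / 4 = 178 pm.

178 pm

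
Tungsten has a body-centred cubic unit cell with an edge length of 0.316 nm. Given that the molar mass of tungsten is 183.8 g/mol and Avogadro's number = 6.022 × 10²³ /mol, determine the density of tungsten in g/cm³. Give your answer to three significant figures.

19.3 g/cm³

A BCC unit cell contains Z = 2 atoms.
Cell volume: a³ = (0.316 nm)³ = (3.160 × 10^-8 cm)³ = 3.155 × 10^-23 cm³.
ρ = Z·M/(N_A·a³) = 2 × 183.8 / (6.022 × 10²³ × 3.155 × 10^-23) = 19.35 g/cm³.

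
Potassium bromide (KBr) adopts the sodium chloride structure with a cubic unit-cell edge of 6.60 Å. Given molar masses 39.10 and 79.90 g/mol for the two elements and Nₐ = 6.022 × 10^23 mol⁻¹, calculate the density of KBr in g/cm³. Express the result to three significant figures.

The sodium chloride structure contains Z = 4 formula units per cell; M(KBr) = 39.10 + 79.90 = 119.0 g/mol.
a³ = (6.600 × 10^-8 cm)³ = 2.875 × 10^-22 cm³.
ρ = 4 × 119.0 / (6.022 × 10²³ × 2.875 × 10^-22) = 2.749 g/cm³.

2.75 g/cm³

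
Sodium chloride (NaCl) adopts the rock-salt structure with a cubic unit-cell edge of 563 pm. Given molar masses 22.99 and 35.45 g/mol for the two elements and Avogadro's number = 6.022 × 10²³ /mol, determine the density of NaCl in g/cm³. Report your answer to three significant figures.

2.18 g/cm³

The rock-salt structure contains Z = 4 formula units per cell; M(NaCl) = 22.99 + 35.45 = 58.44 g/mol.
a³ = (5.630 × 10^-8 cm)³ = 1.785 × 10^-22 cm³.
ρ = 4 × 58.44 / (6.022 × 10²³ × 1.785 × 10^-22) = 2.175 g/cm³.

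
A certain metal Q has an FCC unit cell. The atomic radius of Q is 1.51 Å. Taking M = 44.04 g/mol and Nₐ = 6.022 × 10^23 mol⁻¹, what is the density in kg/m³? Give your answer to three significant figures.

3750 kg/m³

In an FCC lattice, atoms touch along the face diagonal, so √2·a = 4r, giving a = 4.271 Å = 4.271 × 10^-8 cm.
With Z = 4, ρ = Z·M/(N_A·a³) = 4 × 44.04 / (6.022 × 10²³ × 7.791 × 10^-23) = 3.755 g/cm³ = 3750 kg/m³.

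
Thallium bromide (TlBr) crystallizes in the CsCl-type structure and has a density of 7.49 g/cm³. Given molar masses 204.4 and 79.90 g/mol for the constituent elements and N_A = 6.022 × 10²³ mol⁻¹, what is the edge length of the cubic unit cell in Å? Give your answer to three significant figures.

M(TlBr) = 284.3 g/mol; Z = 1 formula unit per cell.
a³ = Z·M/(N_A·ρ) = 1 × 284.3 / (6.022 × 10²³ × 7.49) = 6.303 × 10^-23 cm³, so a = 3.980 × 10^-8 cm = 3.98 Å.

3.98 Å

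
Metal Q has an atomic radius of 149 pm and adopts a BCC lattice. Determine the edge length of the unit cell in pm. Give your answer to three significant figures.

In a BCC lattice, atoms touch along the body diagonal, so √3·a = 4r.
a = 4r/√3 = 4 × 149 / 1.7321 = 344 pm.

344 pm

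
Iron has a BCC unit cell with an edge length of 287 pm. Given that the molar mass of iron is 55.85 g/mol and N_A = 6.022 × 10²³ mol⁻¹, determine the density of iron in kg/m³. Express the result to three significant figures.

A BCC unit cell contains Z = 2 atoms.
Cell volume: a³ = (287 pm)³ = (2.870 × 10^-8 cm)³ = 2.364 × 10^-23 cm³.
ρ = Z·M/(N_A·a³) = 2 × 55.85 / (6.022 × 10²³ × 2.364 × 10^-23) = 7.846 g/cm³ = 7850 kg/m³.

7850 kg/m³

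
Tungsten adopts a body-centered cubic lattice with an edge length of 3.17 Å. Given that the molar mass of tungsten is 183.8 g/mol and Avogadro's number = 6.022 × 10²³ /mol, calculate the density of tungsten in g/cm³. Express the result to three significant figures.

A BCC unit cell contains Z = 2 atoms.
Cell volume: a³ = (3.17 Å)³ = (3.170 × 10^-8 cm)³ = 3.186 × 10^-23 cm³.
ρ = Z·M/(N_A·a³) = 2 × 183.8 / (6.022 × 10²³ × 3.186 × 10^-23) = 19.16 g/cm³.

19.2 g/cm³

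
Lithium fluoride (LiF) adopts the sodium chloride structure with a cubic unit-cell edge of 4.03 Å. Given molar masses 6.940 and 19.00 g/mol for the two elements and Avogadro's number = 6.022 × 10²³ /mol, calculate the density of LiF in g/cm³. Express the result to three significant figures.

2.63 g/cm³

The sodium chloride structure contains Z = 4 formula units per cell; M(LiF) = 6.940 + 19.00 = 25.94 g/mol.
a³ = (4.030 × 10^-8 cm)³ = 6.545 × 10^-23 cm³.
ρ = 4 × 25.94 / (6.022 × 10²³ × 6.545 × 10^-23) = 2.633 g/cm³.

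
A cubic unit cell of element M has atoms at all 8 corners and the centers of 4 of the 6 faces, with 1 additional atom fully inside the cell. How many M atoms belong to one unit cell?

Corner atoms are shared by 8 cells (1/8 each), face atoms by 2 (1/2 each), interior atoms are unshared.
Net atoms = 8 × 1/8 + 4 × 1/2 + 1 = 1 + 2 + 1 = 4.

4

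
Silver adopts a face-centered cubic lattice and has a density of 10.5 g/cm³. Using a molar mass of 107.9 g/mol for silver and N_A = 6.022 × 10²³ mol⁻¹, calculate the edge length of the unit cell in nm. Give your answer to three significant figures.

0.409 nm

With Z = 4 atoms per FCC cell, a³ = Z·M/(N_A·ρ) = 4 × 107.9 / (6.022 × 10²³ × 10.50 g/cm³) = 6.826 × 10^-23 cm³.
a = (6.826 × 10^-23)^(1/3) = 4.087 × 10^-8 cm = 0.409 nm.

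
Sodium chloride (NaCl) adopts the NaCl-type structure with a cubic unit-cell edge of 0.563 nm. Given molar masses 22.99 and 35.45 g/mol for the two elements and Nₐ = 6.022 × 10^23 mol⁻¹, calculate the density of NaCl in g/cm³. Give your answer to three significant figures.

2.18 g/cm³

The NaCl-type structure contains Z = 4 formula units per cell; M(NaCl) = 22.99 + 35.45 = 58.44 g/mol.
a³ = (5.630 × 10^-8 cm)³ = 1.785 × 10^-22 cm³.
ρ = 4 × 58.44 / (6.022 × 10²³ × 1.785 × 10^-22) = 2.175 g/cm³.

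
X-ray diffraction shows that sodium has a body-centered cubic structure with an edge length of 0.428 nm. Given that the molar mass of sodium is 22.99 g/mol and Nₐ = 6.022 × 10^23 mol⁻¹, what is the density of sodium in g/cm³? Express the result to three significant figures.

A BCC unit cell contains Z = 2 atoms.
Cell volume: a³ = (0.428 nm)³ = (4.280 × 10^-8 cm)³ = 7.840 × 10^-23 cm³.
ρ = Z·M/(N_A·a³) = 2 × 22.99 / (6.022 × 10²³ × 7.840 × 10^-23) = 0.9739 g/cm³.

0.974 g/cm³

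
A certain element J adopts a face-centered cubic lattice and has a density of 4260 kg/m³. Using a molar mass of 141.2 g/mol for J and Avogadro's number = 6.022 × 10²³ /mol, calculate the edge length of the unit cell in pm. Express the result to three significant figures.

With Z = 4 atoms per FCC cell, a³ = Z·M/(N_A·ρ) = 4 × 141.2 / (6.022 × 10²³ × 4.260 g/cm³) = 2.202 × 10^-22 cm³.
a = (2.202 × 10^-22)^(1/3) = 6.038 × 10^-8 cm = 604 pm.

604 pm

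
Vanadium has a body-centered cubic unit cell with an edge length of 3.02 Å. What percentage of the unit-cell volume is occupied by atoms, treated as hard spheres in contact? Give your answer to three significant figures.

In a BCC lattice atoms touch along the body diagonal, so √3·a = 4r, so r = 0.4330a = 1.308 Å.
Packing fraction = Z·(4/3)πr³ / a³ = 2 × (4/3)π × (1.308)³ / (3.02)³ = 0.6802 = 68.0%.

68.0%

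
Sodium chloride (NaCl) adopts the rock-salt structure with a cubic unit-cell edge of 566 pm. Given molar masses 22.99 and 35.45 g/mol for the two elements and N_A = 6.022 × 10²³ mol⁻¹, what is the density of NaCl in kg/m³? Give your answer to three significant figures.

2140 kg/m³

The rock-salt structure contains Z = 4 formula units per cell; M(NaCl) = 22.99 + 35.45 = 58.44 g/mol.
a³ = (5.660 × 10^-8 cm)³ = 1.813 × 10^-22 cm³.
ρ = 4 × 58.44 / (6.022 × 10²³ × 1.813 × 10^-22) = 2.141 g/cm³ = 2140 kg/m³.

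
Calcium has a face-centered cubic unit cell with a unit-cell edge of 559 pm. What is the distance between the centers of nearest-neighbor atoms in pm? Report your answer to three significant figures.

In an FCC structure, atoms touch along the face diagonal, so √2·a = 4r; the nearest-neighbor distance equals 2r = 0.7071·a.
d = 0.7071 × 559 = 395 pm.

395 pm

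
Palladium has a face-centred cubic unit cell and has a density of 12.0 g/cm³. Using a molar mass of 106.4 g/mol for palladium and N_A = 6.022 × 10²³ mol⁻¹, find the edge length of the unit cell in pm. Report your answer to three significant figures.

With Z = 4 atoms per FCC cell, a³ = Z·M/(N_A·ρ) = 4 × 106.4 / (6.022 × 10²³ × 12.00 g/cm³) = 5.890 × 10^-23 cm³.
a = (5.890 × 10^-23)^(1/3) = 3.891 × 10^-8 cm = 389 pm.

389 pm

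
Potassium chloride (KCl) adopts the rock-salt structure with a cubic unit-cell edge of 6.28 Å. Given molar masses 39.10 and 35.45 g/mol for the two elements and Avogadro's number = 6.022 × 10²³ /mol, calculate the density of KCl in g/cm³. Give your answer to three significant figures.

2.00 g/cm³

The rock-salt structure contains Z = 4 formula units per cell; M(KCl) = 39.10 + 35.45 = 74.55 g/mol.
a³ = (6.280 × 10^-8 cm)³ = 2.477 × 10^-22 cm³.
ρ = 4 × 74.55 / (6.022 × 10²³ × 2.477 × 10^-22) = 1.999 g/cm³.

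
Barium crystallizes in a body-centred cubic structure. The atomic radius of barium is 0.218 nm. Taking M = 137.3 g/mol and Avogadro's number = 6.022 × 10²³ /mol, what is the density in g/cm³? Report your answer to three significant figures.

3.57 g/cm³

In a BCC lattice, atoms touch along the body diagonal, so √3·a = 4r, giving a = 0.5034 nm = 5.034 × 10^-8 cm.
With Z = 2, ρ = Z·M/(N_A·a³) = 2 × 137.3 / (6.022 × 10²³ × 1.276 × 10^-22) = 3.573 g/cm³.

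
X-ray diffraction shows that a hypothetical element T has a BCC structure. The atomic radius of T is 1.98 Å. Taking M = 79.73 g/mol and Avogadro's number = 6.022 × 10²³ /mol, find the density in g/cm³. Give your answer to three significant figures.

In a BCC lattice, atoms touch along the body diagonal, so √3·a = 4r, giving a = 4.573 Å = 4.573 × 10^-8 cm.
With Z = 2, ρ = Z·M/(N_A·a³) = 2 × 79.73 / (6.022 × 10²³ × 9.561 × 10^-23) = 2.770 g/cm³.

2.77 g/cm³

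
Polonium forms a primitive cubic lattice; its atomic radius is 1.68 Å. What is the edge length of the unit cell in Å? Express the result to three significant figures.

In a simple cubic lattice, atoms touch along the cell edge, so a = 2r.
a = 2r = 2 × 1.68 = 3.36 Å.

3.36 Å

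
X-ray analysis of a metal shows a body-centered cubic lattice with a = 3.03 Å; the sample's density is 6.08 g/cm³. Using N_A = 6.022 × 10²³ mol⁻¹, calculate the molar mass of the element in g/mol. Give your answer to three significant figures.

A BCC cell has Z = 2 atoms; a = 3.030 × 10^-8 cm.
M = ρ·N_A·a³/Z = 6.08 × 6.022 × 10²³ × 2.782 × 10^-23 / 2 = 50.9 g/mol.

50.9 g/mol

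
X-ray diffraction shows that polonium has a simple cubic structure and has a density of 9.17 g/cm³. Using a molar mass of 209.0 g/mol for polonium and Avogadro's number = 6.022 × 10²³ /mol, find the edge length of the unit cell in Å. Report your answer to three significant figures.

3.36 Å

With Z = 1 atom per simple cubic cell, a³ = Z·M/(N_A·ρ) = 1 × 209.0 / (6.022 × 10²³ × 9.170 g/cm³) = 3.785 × 10^-23 cm³.
a = (3.785 × 10^-23)^(1/3) = 3.357 × 10^-8 cm = 3.36 Å.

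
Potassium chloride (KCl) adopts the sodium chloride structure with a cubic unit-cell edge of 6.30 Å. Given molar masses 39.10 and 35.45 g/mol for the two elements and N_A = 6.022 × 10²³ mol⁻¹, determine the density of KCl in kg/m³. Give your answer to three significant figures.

The sodium chloride structure contains Z = 4 formula units per cell; M(KCl) = 39.10 + 35.45 = 74.55 g/mol.
a³ = (6.300 × 10^-8 cm)³ = 2.500 × 10^-22 cm³.
ρ = 4 × 74.55 / (6.022 × 10²³ × 2.500 × 10^-22) = 1.980 g/cm³ = 1980 kg/m³.

1980 kg/m³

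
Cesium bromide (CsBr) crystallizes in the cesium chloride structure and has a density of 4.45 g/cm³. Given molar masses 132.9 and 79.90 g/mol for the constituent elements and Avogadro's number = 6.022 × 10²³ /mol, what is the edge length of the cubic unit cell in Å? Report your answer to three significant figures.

4.30 Å

M(CsBr) = 212.8 g/mol; Z = 1 formula unit per cell.
a³ = Z·M/(N_A·ρ) = 1 × 212.8 / (6.022 × 10²³ × 4.45) = 7.941 × 10^-23 cm³, so a = 4.298 × 10^-8 cm = 4.30 Å.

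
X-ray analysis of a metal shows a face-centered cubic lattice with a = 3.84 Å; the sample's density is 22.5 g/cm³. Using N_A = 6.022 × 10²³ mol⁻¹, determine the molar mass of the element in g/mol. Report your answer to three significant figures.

192 g/mol

An FCC cell has Z = 4 atoms; a = 3.840 × 10^-8 cm.
M = ρ·N_A·a³/Z = 22.5 × 6.022 × 10²³ × 5.662 × 10^-23 / 4 = 192 g/mol.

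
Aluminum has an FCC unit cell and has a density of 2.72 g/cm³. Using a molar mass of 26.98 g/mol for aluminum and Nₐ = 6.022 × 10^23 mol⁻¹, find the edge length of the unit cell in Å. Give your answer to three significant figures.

4.04 Å

With Z = 4 atoms per FCC cell, a³ = Z·M/(N_A·ρ) = 4 × 26.98 / (6.022 × 10²³ × 2.720 g/cm³) = 6.589 × 10^-23 cm³.
a = (6.589 × 10^-23)^(1/3) = 4.039 × 10^-8 cm = 4.04 Å.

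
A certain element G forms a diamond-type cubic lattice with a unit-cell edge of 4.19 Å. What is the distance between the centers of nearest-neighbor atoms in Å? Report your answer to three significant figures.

In a diamond cubic structure, nearest neighbors lie along the body diagonal with √3·a = 8r; the nearest-neighbor distance equals 2r = 0.4330·a.
d = 0.4330 × 4.19 = 1.81 Å.

1.81 Å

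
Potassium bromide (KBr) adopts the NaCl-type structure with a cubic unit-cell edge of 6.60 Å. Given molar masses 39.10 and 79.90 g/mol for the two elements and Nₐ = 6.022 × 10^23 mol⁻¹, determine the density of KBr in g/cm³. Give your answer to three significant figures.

The NaCl-type structure contains Z = 4 formula units per cell; M(KBr) = 39.10 + 79.90 = 119.0 g/mol.
a³ = (6.600 × 10^-8 cm)³ = 2.875 × 10^-22 cm³.
ρ = 4 × 119.0 / (6.022 × 10²³ × 2.875 × 10^-22) = 2.749 g/cm³.

2.75 g/cm³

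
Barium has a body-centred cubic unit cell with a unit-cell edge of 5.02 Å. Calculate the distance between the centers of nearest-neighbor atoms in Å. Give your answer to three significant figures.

In a BCC structure, atoms touch along the body diagonal, so √3·a = 4r; the nearest-neighbor distance equals 2r = 0.8660·a.
d = 0.8660 × 5.02 = 4.35 Å.

4.35 Å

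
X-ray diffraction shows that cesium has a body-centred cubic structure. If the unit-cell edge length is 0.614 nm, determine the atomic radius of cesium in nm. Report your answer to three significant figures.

In a BCC lattice, atoms touch along the body diagonal, so √3·a = 4r.
r = √3·a/4 = 1.7321 × 0.614 / 4 = 0.266 nm.

0.266 nm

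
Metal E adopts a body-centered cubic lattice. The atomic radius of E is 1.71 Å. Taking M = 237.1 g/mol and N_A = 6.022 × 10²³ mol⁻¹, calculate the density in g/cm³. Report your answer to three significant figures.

In a BCC lattice, atoms touch along the body diagonal, so √3·a = 4r, giving a = 3.949 Å = 3.949 × 10^-8 cm.
With Z = 2, ρ = Z·M/(N_A·a³) = 2 × 237.1 / (6.022 × 10²³ × 6.159 × 10^-23) = 12.79 g/cm³.

12.8 g/cm³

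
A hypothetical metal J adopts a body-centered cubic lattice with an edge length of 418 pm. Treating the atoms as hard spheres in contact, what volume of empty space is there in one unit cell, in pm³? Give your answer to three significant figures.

In a BCC lattice atoms touch along the body diagonal, so √3·a = 4r, so r = 0.4330a = 181.0 pm.
V_cell = a³ = 7.303 × 10^7 pm³; V_atoms = 2 × (4/3)πr³ = 4.968 × 10^7 pm³.
Empty space = 7.303 × 10^7 − 4.968 × 10^7 = 2.34 × 10^7 pm³.

2.34 × 10^7 pm³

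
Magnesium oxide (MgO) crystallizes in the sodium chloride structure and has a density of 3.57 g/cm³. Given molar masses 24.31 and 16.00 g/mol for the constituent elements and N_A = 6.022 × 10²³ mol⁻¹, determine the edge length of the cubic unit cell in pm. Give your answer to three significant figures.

M(MgO) = 40.31 g/mol; Z = 4 formula units per cell.
a³ = Z·M/(N_A·ρ) = 4 × 40.31 / (6.022 × 10²³ × 3.57) = 7.500 × 10^-23 cm³, so a = 4.217 × 10^-8 cm = 422 pm.

422 pm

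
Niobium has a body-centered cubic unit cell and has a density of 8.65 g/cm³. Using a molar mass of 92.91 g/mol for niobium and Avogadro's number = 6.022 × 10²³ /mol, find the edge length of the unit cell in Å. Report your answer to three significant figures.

With Z = 2 atoms per BCC cell, a³ = Z·M/(N_A·ρ) = 2 × 92.91 / (6.022 × 10²³ × 8.650 g/cm³) = 3.567 × 10^-23 cm³.
a = (3.567 × 10^-23)^(1/3) = 3.292 × 10^-8 cm = 3.29 Å.

3.29 Å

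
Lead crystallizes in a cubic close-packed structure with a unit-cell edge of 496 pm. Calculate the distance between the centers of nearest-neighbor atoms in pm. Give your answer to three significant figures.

351 pm

In an FCC structure, atoms touch along the face diagonal, so √2·a = 4r; the nearest-neighbor distance equals 2r = 0.7071·a.
d = 0.7071 × 496 = 351 pm.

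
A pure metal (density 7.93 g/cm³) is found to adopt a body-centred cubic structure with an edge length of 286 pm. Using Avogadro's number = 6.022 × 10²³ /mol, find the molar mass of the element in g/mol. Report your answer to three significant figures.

A BCC cell has Z = 2 atoms; a = 2.860 × 10^-8 cm.
M = ρ·N_A·a³/Z = 7.93 × 6.022 × 10²³ × 2.339 × 10^-23 / 2 = 55.9 g/mol.

55.9 g/mol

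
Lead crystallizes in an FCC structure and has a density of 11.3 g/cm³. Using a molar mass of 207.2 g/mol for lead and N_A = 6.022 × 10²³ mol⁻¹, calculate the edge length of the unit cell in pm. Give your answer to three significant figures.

496 pm

With Z = 4 atoms per FCC cell, a³ = Z·M/(N_A·ρ) = 4 × 207.2 / (6.022 × 10²³ × 11.30 g/cm³) = 1.218 × 10^-22 cm³.
a = (1.218 × 10^-22)^(1/3) = 4.957 × 10^-8 cm = 496 pm.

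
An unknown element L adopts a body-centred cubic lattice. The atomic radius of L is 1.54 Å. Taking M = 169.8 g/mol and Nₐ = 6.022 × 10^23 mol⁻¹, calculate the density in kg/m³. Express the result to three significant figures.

12500 kg/m³

In a BCC lattice, atoms touch along the body diagonal, so √3·a = 4r, giving a = 3.556 Å = 3.556 × 10^-8 cm.
With Z = 2, ρ = Z·M/(N_A·a³) = 2 × 169.8 / (6.022 × 10²³ × 4.498 × 10^-23) = 12.54 g/cm³ = 12500 kg/m³.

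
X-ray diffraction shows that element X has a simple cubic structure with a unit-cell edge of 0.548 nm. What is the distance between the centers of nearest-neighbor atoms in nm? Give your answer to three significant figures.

In a simple cubic structure, atoms touch along the cell edge, so a = 2r; the nearest-neighbor distance equals 2r = 1.000·a.
d = 1.000 × 0.548 = 0.548 nm.

0.548 nm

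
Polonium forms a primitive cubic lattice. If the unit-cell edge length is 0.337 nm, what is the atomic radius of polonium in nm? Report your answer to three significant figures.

0.169 nm

In a simple cubic lattice, atoms touch along the cell edge, so a = 2r.
r = a/2 = 0.337/2 = 0.169 nm.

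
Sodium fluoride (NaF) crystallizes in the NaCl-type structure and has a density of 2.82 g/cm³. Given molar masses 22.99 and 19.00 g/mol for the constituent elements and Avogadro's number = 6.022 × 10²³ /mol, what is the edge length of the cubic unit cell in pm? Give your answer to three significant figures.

462 pm

M(NaF) = 41.99 g/mol; Z = 4 formula units per cell.
a³ = Z·M/(N_A·ρ) = 4 × 41.99 / (6.022 × 10²³ × 2.82) = 9.890 × 10^-23 cm³, so a = 4.625 × 10^-8 cm = 462 pm.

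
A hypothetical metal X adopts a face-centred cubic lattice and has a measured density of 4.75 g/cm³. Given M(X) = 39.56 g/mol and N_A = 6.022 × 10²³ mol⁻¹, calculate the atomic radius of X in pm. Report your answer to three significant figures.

For an FCC cell (Z = 4), a³ = Z·M/(N_A·ρ) = 4 × 39.56 / (6.022 × 10²³ × 4.750) = 5.532 × 10^-23 cm³, so a = 3.810 × 10^-8 cm = 381.0 pm.
Atoms touch along the face diagonal, so √2·a = 4r, so r = 0.3536 × a = 135 pm.

135 pm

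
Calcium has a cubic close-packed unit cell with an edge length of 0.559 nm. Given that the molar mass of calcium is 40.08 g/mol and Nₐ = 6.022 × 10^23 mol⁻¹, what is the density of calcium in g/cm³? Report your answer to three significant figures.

An FCC unit cell contains Z = 4 atoms.
Cell volume: a³ = (0.559 nm)³ = (5.590 × 10^-8 cm)³ = 1.747 × 10^-22 cm³.
ρ = Z·M/(N_A·a³) = 4 × 40.08 / (6.022 × 10²³ × 1.747 × 10^-22) = 1.524 g/cm³.

1.52 g/cm³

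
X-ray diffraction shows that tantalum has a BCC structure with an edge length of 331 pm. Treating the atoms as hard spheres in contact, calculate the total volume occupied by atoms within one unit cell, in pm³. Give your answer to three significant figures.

In a BCC lattice atoms touch along the body diagonal, so √3·a = 4r, so r = 0.4330a = 143.3 pm.
V_atoms = Z × (4/3)πr³ = 2 × (4/3)π × (143.3)³ = 2.47 × 10^7 pm³.

2.47 × 10^7 pm³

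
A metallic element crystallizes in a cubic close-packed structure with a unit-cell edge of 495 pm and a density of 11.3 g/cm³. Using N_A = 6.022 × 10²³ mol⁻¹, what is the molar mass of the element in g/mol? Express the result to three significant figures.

206 g/mol

An FCC cell has Z = 4 atoms; a = 4.950 × 10^-8 cm.
M = ρ·N_A·a³/Z = 11.3 × 6.022 × 10²³ × 1.213 × 10^-22 / 4 = 206 g/mol.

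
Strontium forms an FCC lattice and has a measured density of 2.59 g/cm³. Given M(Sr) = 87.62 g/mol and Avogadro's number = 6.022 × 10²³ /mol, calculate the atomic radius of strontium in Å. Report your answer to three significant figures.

2.15 Å

For an FCC cell (Z = 4), a³ = Z·M/(N_A·ρ) = 4 × 87.62 / (6.022 × 10²³ × 2.590) = 2.247 × 10^-22 cm³, so a = 6.080 × 10^-8 cm = 6.080 Å.
Atoms touch along the face diagonal, so √2·a = 4r, so r = 0.3536 × a = 2.15 Å.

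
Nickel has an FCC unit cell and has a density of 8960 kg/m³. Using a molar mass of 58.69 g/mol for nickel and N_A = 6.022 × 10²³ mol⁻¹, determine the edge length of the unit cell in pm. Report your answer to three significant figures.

With Z = 4 atoms per FCC cell, a³ = Z·M/(N_A·ρ) = 4 × 58.69 / (6.022 × 10²³ × 8.960 g/cm³) = 4.351 × 10^-23 cm³.
a = (4.351 × 10^-23)^(1/3) = 3.517 × 10^-8 cm = 352 pm.

352 pm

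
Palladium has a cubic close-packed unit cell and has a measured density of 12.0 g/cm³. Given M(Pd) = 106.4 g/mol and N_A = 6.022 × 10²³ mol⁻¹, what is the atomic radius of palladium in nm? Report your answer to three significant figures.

0.138 nm

For an FCC cell (Z = 4), a³ = Z·M/(N_A·ρ) = 4 × 106.4 / (6.022 × 10²³ × 12.00) = 5.890 × 10^-23 cm³, so a = 3.891 × 10^-8 cm = 0.3891 nm.
Atoms touch along the face diagonal, so √2·a = 4r, so r = 0.3536 × a = 0.138 nm.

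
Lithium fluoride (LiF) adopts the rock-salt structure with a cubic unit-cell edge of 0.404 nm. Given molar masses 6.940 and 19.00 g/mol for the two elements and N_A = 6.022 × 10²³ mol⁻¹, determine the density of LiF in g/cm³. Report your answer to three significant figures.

The rock-salt structure contains Z = 4 formula units per cell; M(LiF) = 6.940 + 19.00 = 25.94 g/mol.
a³ = (4.040 × 10^-8 cm)³ = 6.594 × 10^-23 cm³.
ρ = 4 × 25.94 / (6.022 × 10²³ × 6.594 × 10^-23) = 2.613 g/cm³.

2.61 g/cm³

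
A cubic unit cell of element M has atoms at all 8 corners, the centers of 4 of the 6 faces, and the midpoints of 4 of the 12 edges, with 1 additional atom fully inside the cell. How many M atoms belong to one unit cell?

Corner atoms are shared by 8 cells (1/8 each), face atoms by 2 (1/2 each), edge atoms by 4 (1/4 each), interior atoms are unshared.
Net atoms = 8 × 1/8 + 4 × 1/2 + 4 × 1/4 + 1 = 1 + 2 + 1 + 1 = 5.

5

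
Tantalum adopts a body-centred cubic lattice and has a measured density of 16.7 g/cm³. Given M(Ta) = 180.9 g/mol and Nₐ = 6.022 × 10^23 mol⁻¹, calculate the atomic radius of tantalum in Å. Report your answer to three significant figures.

1.43 Å

For a BCC cell (Z = 2), a³ = Z·M/(N_A·ρ) = 2 × 180.9 / (6.022 × 10²³ × 16.70) = 3.598 × 10^-23 cm³, so a = 3.301 × 10^-8 cm = 3.301 Å.
Atoms touch along the body diagonal, so √3·a = 4r, so r = 0.4330 × a = 1.43 Å.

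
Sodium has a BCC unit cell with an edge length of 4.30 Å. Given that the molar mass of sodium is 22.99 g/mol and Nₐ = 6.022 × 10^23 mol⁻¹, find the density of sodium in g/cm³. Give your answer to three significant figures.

A BCC unit cell contains Z = 2 atoms.
Cell volume: a³ = (4.30 Å)³ = (4.300 × 10^-8 cm)³ = 7.951 × 10^-23 cm³.
ρ = Z·M/(N_A·a³) = 2 × 22.99 / (6.022 × 10²³ × 7.951 × 10^-23) = 0.9603 g/cm³.

0.960 g/cm³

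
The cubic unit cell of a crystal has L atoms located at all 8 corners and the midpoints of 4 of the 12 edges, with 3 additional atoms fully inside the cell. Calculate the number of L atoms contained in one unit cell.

Corner atoms are shared by 8 cells (1/8 each), edge atoms by 4 (1/4 each), interior atoms are unshared.
Net atoms = 8 × 1/8 + 4 × 1/4 + 3 = 1 + 1 + 3 = 5.

5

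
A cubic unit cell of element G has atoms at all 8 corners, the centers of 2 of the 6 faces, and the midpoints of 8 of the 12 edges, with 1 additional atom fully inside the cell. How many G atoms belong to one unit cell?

5

Corner atoms are shared by 8 cells (1/8 each), face atoms by 2 (1/2 each), edge atoms by 4 (1/4 each), interior atoms are unshared.
Net atoms = 8 × 1/8 + 2 × 1/2 + 8 × 1/4 + 1 = 1 + 1 + 2 + 1 = 5.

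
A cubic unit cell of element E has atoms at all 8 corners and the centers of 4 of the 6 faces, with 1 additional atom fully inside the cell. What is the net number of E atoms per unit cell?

Corner atoms are shared by 8 cells (1/8 each), face atoms by 2 (1/2 each), interior atoms are unshared.
Net atoms = 8 × 1/8 + 4 × 1/2 + 1 = 1 + 2 + 1 = 4.

4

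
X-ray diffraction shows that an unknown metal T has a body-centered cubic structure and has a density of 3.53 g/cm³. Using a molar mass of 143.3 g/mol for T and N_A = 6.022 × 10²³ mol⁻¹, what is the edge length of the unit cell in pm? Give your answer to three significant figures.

With Z = 2 atoms per BCC cell, a³ = Z·M/(N_A·ρ) = 2 × 143.3 / (6.022 × 10²³ × 3.530 g/cm³) = 1.348 × 10^-22 cm³.
a = (1.348 × 10^-22)^(1/3) = 5.128 × 10^-8 cm = 513 pm.

513 pm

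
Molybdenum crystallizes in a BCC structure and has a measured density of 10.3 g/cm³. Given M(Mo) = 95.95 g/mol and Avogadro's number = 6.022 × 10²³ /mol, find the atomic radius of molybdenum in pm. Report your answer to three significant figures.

For a BCC cell (Z = 2), a³ = Z·M/(N_A·ρ) = 2 × 95.95 / (6.022 × 10²³ × 10.30) = 3.094 × 10^-23 cm³, so a = 3.139 × 10^-8 cm = 313.9 pm.
Atoms touch along the body diagonal, so √3·a = 4r, so r = 0.4330 × a = 136 pm.

136 pm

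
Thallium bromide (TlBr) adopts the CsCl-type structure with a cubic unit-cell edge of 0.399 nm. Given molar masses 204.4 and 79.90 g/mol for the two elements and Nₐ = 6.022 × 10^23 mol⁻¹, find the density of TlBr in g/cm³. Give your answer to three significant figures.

7.43 g/cm³

The CsCl-type structure contains Z = 1 formula unit per cell; M(TlBr) = 204.4 + 79.90 = 284.3 g/mol.
a³ = (3.990 × 10^-8 cm)³ = 6.352 × 10^-23 cm³.
ρ = 1 × 284.3 / (6.022 × 10²³ × 6.352 × 10^-23) = 7.432 g/cm³.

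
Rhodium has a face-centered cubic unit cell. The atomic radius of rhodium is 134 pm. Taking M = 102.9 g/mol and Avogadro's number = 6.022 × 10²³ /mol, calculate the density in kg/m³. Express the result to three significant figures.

In an FCC lattice, atoms touch along the face diagonal, so √2·a = 4r, giving a = 379.0 pm = 3.790 × 10^-8 cm.
With Z = 4, ρ = Z·M/(N_A·a³) = 4 × 102.9 / (6.022 × 10²³ × 5.444 × 10^-23) = 12.55 g/cm³ = 12600 kg/m³.

12600 kg/m³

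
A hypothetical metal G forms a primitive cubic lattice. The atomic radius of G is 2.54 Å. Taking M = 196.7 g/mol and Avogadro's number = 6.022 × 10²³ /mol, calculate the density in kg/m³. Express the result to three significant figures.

2490 kg/m³

In a simple cubic lattice, atoms touch along the cell edge, so a = 2r, giving a = 5.080 Å = 5.080 × 10^-8 cm.
With Z = 1, ρ = Z·M/(N_A·a³) = 1 × 196.7 / (6.022 × 10²³ × 1.311 × 10^-22) = 2.492 g/cm³ = 2490 kg/m³.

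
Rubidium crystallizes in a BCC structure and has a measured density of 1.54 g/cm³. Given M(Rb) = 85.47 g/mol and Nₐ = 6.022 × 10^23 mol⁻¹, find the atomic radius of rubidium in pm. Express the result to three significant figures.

For a BCC cell (Z = 2), a³ = Z·M/(N_A·ρ) = 2 × 85.47 / (6.022 × 10²³ × 1.540) = 1.843 × 10^-22 cm³, so a = 5.691 × 10^-8 cm = 569.1 pm.
Atoms touch along the body diagonal, so √3·a = 4r, so r = 0.4330 × a = 246 pm.

246 pm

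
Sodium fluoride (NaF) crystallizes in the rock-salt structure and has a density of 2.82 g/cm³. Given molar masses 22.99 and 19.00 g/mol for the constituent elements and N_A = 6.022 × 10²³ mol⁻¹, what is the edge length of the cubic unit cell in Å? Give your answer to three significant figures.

4.62 Å

M(NaF) = 41.99 g/mol; Z = 4 formula units per cell.
a³ = Z·M/(N_A·ρ) = 4 × 41.99 / (6.022 × 10²³ × 2.82) = 9.890 × 10^-23 cm³, so a = 4.625 × 10^-8 cm = 4.62 Å.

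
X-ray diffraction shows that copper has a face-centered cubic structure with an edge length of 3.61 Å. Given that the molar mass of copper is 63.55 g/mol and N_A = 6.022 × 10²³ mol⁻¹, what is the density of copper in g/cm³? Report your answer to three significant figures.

8.97 g/cm³

An FCC unit cell contains Z = 4 atoms.
Cell volume: a³ = (3.61 Å)³ = (3.610 × 10^-8 cm)³ = 4.705 × 10^-23 cm³.
ρ = Z·M/(N_A·a³) = 4 × 63.55 / (6.022 × 10²³ × 4.705 × 10^-23) = 8.972 g/cm³.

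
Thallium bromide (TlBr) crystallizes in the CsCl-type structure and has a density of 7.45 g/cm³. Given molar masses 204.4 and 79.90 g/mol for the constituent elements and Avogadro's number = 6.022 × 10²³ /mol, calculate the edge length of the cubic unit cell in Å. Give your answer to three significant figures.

3.99 Å

M(TlBr) = 284.3 g/mol; Z = 1 formula unit per cell.
a³ = Z·M/(N_A·ρ) = 1 × 284.3 / (6.022 × 10²³ × 7.45) = 6.337 × 10^-23 cm³, so a = 3.987 × 10^-8 cm = 3.99 Å.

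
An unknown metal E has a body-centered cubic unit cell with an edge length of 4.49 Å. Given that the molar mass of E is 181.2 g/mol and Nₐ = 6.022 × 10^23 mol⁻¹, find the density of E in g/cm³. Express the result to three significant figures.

A BCC unit cell contains Z = 2 atoms.
Cell volume: a³ = (4.49 Å)³ = (4.490 × 10^-8 cm)³ = 9.052 × 10^-23 cm³.
ρ = Z·M/(N_A·a³) = 2 × 181.2 / (6.022 × 10²³ × 9.052 × 10^-23) = 6.648 g/cm³.

6.65 g/cm³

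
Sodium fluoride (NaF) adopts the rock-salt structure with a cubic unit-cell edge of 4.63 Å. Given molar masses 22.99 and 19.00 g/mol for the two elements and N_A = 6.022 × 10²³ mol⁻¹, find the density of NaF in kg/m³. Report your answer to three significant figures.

2810 kg/m³

The rock-salt structure contains Z = 4 formula units per cell; M(NaF) = 22.99 + 19.00 = 41.99 g/mol.
a³ = (4.630 × 10^-8 cm)³ = 9.925 × 10^-23 cm³.
ρ = 4 × 41.99 / (6.022 × 10²³ × 9.925 × 10^-23) = 2.810 g/cm³ = 2810 kg/m³.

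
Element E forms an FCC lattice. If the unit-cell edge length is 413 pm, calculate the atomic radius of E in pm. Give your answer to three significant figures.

146 pm

In an FCC lattice, atoms touch along the face diagonal, so √2·a = 4r.
r = √2·a/4 = 1.4142 × 413 / 4 = 146 pm.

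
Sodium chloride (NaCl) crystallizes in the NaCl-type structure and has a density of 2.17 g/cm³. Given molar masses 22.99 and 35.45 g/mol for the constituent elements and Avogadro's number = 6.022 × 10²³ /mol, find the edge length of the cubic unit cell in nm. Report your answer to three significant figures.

0.563 nm

M(NaCl) = 58.44 g/mol; Z = 4 formula units per cell.
a³ = Z·M/(N_A·ρ) = 4 × 58.44 / (6.022 × 10²³ × 2.17) = 1.789 × 10^-22 cm³, so a = 5.635 × 10^-8 cm = 0.563 nm.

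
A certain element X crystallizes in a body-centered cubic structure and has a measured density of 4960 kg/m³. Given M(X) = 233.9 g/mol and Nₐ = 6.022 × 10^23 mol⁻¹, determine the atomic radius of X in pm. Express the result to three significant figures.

For a BCC cell (Z = 2), a³ = Z·M/(N_A·ρ) = 2 × 233.9 / (6.022 × 10²³ × 4.960) = 1.566 × 10^-22 cm³, so a = 5.390 × 10^-8 cm = 539.0 pm.
Atoms touch along the body diagonal, so √3·a = 4r, so r = 0.4330 × a = 233 pm.

233 pm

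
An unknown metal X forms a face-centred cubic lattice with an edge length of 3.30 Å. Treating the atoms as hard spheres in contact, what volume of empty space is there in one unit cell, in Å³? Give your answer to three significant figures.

In an FCC lattice atoms touch along the face diagonal, so √2·a = 4r, so r = 0.3536a = 1.167 Å.
V_cell = a³ = 35.94 Å³; V_atoms = 4 × (4/3)πr³ = 26.61 Å³.
Empty space = 35.94 − 26.61 = 9.33 Å³.

9.33 Å³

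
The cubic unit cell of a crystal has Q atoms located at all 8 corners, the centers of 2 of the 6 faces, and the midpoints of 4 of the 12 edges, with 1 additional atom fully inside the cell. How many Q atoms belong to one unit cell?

Corner atoms are shared by 8 cells (1/8 each), face atoms by 2 (1/2 each), edge atoms by 4 (1/4 each), interior atoms are unshared.
Net atoms = 8 × 1/8 + 2 × 1/2 + 4 × 1/4 + 1 = 1 + 1 + 1 + 1 = 4.

4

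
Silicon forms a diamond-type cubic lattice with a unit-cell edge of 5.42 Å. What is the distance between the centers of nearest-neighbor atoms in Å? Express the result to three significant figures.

In a diamond cubic structure, nearest neighbors lie along the body diagonal with √3·a = 8r; the nearest-neighbor distance equals 2r = 0.4330·a.
d = 0.4330 × 5.42 = 2.35 Å.

2.35 Å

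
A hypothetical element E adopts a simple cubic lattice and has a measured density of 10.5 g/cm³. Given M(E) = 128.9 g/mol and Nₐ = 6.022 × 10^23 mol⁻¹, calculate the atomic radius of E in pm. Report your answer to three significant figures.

For a simple cubic cell (Z = 1), a³ = Z·M/(N_A·ρ) = 1 × 128.9 / (6.022 × 10²³ × 10.50) = 2.039 × 10^-23 cm³, so a = 2.732 × 10^-8 cm = 273.2 pm.
Atoms touch along the cell edge, so a = 2r, so r = 0.5000 × a = 137 pm.

137 pm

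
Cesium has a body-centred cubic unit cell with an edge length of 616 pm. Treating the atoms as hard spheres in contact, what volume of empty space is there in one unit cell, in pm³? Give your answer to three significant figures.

7.48 × 10^7 pm³

In a BCC lattice atoms touch along the body diagonal, so √3·a = 4r, so r = 0.4330a = 266.7 pm.
V_cell = a³ = 2.337 × 10^8 pm³; V_atoms = 2 × (4/3)πr³ = 1.590 × 10^8 pm³.
Empty space = 2.337 × 10^8 − 1.590 × 10^8 = 7.48 × 10^7 pm³.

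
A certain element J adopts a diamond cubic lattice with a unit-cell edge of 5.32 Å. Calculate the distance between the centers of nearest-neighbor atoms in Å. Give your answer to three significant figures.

2.30 Å

In a diamond cubic structure, nearest neighbors lie along the body diagonal with √3·a = 8r; the nearest-neighbor distance equals 2r = 0.4330·a.
d = 0.4330 × 5.32 = 2.30 Å.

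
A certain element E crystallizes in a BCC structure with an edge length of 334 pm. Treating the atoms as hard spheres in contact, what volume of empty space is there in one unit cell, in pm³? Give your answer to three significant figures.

In a BCC lattice atoms touch along the body diagonal, so √3·a = 4r, so r = 0.4330a = 144.6 pm.
V_cell = a³ = 3.726 × 10^7 pm³; V_atoms = 2 × (4/3)πr³ = 2.534 × 10^7 pm³.
Empty space = 3.726 × 10^7 − 2.534 × 10^7 = 1.19 × 10^7 pm³.

1.19 × 10^7 pm³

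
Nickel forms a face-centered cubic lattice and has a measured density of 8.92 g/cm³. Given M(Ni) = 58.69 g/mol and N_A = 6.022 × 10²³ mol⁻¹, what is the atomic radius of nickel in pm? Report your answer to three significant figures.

For an FCC cell (Z = 4), a³ = Z·M/(N_A·ρ) = 4 × 58.69 / (6.022 × 10²³ × 8.920) = 4.370 × 10^-23 cm³, so a = 3.522 × 10^-8 cm = 352.2 pm.
Atoms touch along the face diagonal, so √2·a = 4r, so r = 0.3536 × a = 125 pm.

125 pm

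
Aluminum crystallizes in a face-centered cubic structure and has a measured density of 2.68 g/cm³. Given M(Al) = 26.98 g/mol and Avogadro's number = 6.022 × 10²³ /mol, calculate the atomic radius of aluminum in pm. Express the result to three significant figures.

For an FCC cell (Z = 4), a³ = Z·M/(N_A·ρ) = 4 × 26.98 / (6.022 × 10²³ × 2.680) = 6.687 × 10^-23 cm³, so a = 4.059 × 10^-8 cm = 405.9 pm.
Atoms touch along the face diagonal, so √2·a = 4r, so r = 0.3536 × a = 144 pm.

144 pm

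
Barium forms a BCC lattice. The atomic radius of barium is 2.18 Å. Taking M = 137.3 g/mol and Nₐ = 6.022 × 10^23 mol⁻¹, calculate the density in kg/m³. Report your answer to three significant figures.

3570 kg/m³

In a BCC lattice, atoms touch along the body diagonal, so √3·a = 4r, giving a = 5.034 Å = 5.034 × 10^-8 cm.
With Z = 2, ρ = Z·M/(N_A·a³) = 2 × 137.3 / (6.022 × 10²³ × 1.276 × 10^-22) = 3.573 g/cm³ = 3570 kg/m³.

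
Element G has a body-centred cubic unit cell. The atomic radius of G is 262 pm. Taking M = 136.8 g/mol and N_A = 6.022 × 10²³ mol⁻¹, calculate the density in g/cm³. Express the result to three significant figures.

2.05 g/cm³

In a BCC lattice, atoms touch along the body diagonal, so √3·a = 4r, giving a = 605.1 pm = 6.051 × 10^-8 cm.
With Z = 2, ρ = Z·M/(N_A·a³) = 2 × 136.8 / (6.022 × 10²³ × 2.215 × 10^-22) = 2.051 g/cm³.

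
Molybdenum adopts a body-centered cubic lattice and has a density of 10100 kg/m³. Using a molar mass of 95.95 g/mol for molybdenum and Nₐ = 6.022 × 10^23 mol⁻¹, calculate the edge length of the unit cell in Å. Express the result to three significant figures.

With Z = 2 atoms per BCC cell, a³ = Z·M/(N_A·ρ) = 2 × 95.95 / (6.022 × 10²³ × 10.10 g/cm³) = 3.155 × 10^-23 cm³.
a = (3.155 × 10^-23)^(1/3) = 3.160 × 10^-8 cm = 3.16 Å.

3.16 Å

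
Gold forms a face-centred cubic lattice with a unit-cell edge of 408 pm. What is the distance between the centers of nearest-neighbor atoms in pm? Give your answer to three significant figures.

288 pm

In an FCC structure, atoms touch along the face diagonal, so √2·a = 4r; the nearest-neighbor distance equals 2r = 0.7071·a.
d = 0.7071 × 408 = 288 pm.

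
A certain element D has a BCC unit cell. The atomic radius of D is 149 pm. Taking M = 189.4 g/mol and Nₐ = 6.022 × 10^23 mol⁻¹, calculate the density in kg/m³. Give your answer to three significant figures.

15400 kg/m³

In a BCC lattice, atoms touch along the body diagonal, so √3·a = 4r, giving a = 344.1 pm = 3.441 × 10^-8 cm.
With Z = 2, ρ = Z·M/(N_A·a³) = 2 × 189.4 / (6.022 × 10²³ × 4.074 × 10^-23) = 15.44 g/cm³ = 15400 kg/m³.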